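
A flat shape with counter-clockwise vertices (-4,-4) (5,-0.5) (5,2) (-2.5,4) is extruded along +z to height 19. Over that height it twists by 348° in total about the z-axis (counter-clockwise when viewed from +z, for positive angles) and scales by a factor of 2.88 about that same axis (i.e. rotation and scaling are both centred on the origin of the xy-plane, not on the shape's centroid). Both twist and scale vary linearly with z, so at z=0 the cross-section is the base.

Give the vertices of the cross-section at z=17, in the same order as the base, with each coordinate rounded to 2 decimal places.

Cross-section at z=17: (-15.14,0.96) (7.86,-10.95) (12.89,-6.52) (3.62,12.12)

t = z/height = 17/19 = 0.894737
s = 1 + (scale-1)·z/height = 1 + (2.88-1)·17/19 = 2.682105
θ = twist·z/height = 348°·17/19 = 311.3684° = 5.434404 rad
cos θ = 0.660898, sin θ = -0.750475 (intermediates below are computed at full precision and shown rounded to 5 d.p.)
v1: (-4,-4) → rotate → (-5.64550,0.35831) → ×s → (-15.14181,0.96102) → (-15.14,0.96)
v2: (5,-0.5) → rotate → (2.92925,-4.08283) → ×s → (7.85657,-10.95057) → (7.86,-10.95)
v3: (5,2) → rotate → (4.80544,-2.43058) → ×s → (12.88870,-6.51907) → (12.89,-6.52)
v4: (-2.5,4) → rotate → (1.34966,4.51978) → ×s → (3.61992,12.12253) → (3.62,12.12)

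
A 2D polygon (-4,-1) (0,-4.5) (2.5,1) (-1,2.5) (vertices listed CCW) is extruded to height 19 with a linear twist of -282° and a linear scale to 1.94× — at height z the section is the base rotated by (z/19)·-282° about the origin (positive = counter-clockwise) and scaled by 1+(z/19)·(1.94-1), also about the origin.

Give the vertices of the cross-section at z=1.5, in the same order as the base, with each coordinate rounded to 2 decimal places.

Cross-section at z=1.5: (-4.38,0.63) (-1.83,-4.47) (2.89,-0.02) (0.02,2.89)

t = z/height = 1.5/19 = 0.0789474
s = 1 + (scale-1)·z/height = 1 + (1.94-1)·1.5/19 = 1.074211
θ = twist·z/height = -282°·1.5/19 = -22.2632° = -0.388565 rad
cos θ = 0.925454, sin θ = -0.378861 (intermediates below are computed at full precision and shown rounded to 5 d.p.)
v1: (-4,-1) → rotate → (-4.08068,0.58999) → ×s → (-4.38350,0.63377) → (-4.38,0.63)
v2: (0,-4.5) → rotate → (-1.70488,-4.16454) → ×s → (-1.83139,-4.47359) → (-1.83,-4.47)
v3: (2.5,1) → rotate → (2.69249,-0.02170) → ×s → (2.89231,-0.02331) → (2.89,-0.02)
v4: (-1,2.5) → rotate → (0.02170,2.69249) → ×s → (0.02331,2.89231) → (0.02,2.89)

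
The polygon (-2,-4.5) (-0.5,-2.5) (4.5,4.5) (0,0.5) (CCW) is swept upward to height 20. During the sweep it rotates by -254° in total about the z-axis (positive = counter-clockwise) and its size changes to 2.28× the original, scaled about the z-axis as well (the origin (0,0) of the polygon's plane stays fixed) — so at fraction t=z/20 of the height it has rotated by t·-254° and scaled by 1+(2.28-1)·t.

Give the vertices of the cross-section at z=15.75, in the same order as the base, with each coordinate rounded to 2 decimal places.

t = z/height = 15.75/20 = 0.7875
s = 1 + (scale-1)·z/height = 1 + (2.28-1)·15.75/20 = 2.008000
θ = twist·z/height = -254°·15.75/20 = -200.0250° = -3.491095 rad
cos θ = -0.939543, sin θ = 0.342430 (intermediates below are computed at full precision and shown rounded to 5 d.p.)
v1: (-2,-4.5) → rotate → (3.42002,3.54308) → ×s → (6.86740,7.11451) → (6.87,7.11)
v2: (-0.5,-2.5) → rotate → (1.32585,2.17764) → ×s → (2.66230,4.37271) → (2.66,4.37)
v3: (4.5,4.5) → rotate → (-5.76888,-2.68701) → ×s → (-11.58391,-5.39551) → (-11.58,-5.40)
v4: (0,0.5) → rotate → (-0.17122,-0.46977) → ×s → (-0.34380,-0.94330) → (-0.34,-0.94)

Cross-section at z=15.75: (6.87,7.11) (2.66,4.37) (-11.58,-5.40) (-0.34,-0.94)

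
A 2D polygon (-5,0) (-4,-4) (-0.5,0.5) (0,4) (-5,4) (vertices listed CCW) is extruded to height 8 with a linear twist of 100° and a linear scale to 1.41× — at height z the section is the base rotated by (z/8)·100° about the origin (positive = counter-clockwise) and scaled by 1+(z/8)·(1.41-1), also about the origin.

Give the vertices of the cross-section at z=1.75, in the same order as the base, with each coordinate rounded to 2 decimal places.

t = z/height = 1.75/8 = 0.21875
s = 1 + (scale-1)·z/height = 1 + (1.41-1)·1.75/8 = 1.089688
θ = twist·z/height = 100°·1.75/8 = 21.8750° = 0.381791 rad
cos θ = 0.927999, sin θ = 0.372583 (intermediates below are computed at full precision and shown rounded to 5 d.p.)
v1: (-5,0) → rotate → (-4.63999,-1.86291) → ×s → (-5.05614,-2.02999) → (-5.06,-2.03)
v2: (-4,-4) → rotate → (-2.22166,-5.20233) → ×s → (-2.42092,-5.66891) → (-2.42,-5.67)
v3: (-0.5,0.5) → rotate → (-0.65029,0.27771) → ×s → (-0.70861,0.30261) → (-0.71,0.30)
v4: (0,4) → rotate → (-1.49033,3.71200) → ×s → (-1.62400,4.04492) → (-1.62,4.04)
v5: (-5,4) → rotate → (-6.13033,1.84908) → ×s → (-6.68014,2.01492) → (-6.68,2.01)

Cross-section at z=1.75: (-5.06,-2.03) (-2.42,-5.67) (-0.71,0.30) (-1.62,4.04) (-6.68,2.01)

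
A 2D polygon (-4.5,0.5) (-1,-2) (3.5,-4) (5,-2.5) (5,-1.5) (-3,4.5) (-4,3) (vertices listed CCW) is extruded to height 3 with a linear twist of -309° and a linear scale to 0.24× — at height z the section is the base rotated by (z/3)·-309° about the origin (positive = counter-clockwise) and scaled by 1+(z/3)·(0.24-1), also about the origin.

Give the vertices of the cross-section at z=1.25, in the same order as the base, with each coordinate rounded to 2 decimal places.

t = z/height = 1.25/3 = 0.416667
s = 1 + (scale-1)·z/height = 1 + (0.24-1)·1.25/3 = 0.683333
θ = twist·z/height = -309°·1.25/3 = -128.7500° = -2.247111 rad
cos θ = -0.625923, sin θ = -0.779884 (intermediates below are computed at full precision and shown rounded to 5 d.p.)
v1: (-4.5,0.5) → rotate → (3.20660,3.19652) → ×s → (2.19118,2.18429) → (2.19,2.18)
v2: (-1,-2) → rotate → (-0.93385,2.03173) → ×s → (-0.63813,1.38835) → (-0.64,1.39)
v3: (3.5,-4) → rotate → (-5.31027,-0.22590) → ×s → (-3.62868,-0.15437) → (-3.63,-0.15)
v4: (5,-2.5) → rotate → (-5.07933,-2.33461) → ×s → (-3.47087,-1.59532) → (-3.47,-1.60)
v5: (5,-1.5) → rotate → (-4.29944,-2.96054) → ×s → (-2.93795,-2.02303) → (-2.94,-2.02)
v6: (-3,4.5) → rotate → (5.38725,-0.47700) → ×s → (3.68129,-0.32595) → (3.68,-0.33)
v7: (-4,3) → rotate → (4.84335,1.24177) → ×s → (3.30962,0.84854) → (3.31,0.85)

Cross-section at z=1.25: (2.19,2.18) (-0.64,1.39) (-3.63,-0.15) (-3.47,-1.60) (-2.94,-2.02) (3.68,-0.33) (3.31,0.85)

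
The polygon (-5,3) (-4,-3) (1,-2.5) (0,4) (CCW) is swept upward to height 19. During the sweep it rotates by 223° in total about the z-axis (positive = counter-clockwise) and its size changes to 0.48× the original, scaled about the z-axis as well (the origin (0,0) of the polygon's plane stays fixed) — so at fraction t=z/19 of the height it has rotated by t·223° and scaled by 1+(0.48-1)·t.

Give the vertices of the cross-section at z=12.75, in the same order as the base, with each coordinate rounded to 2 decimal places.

Cross-section at z=12.75: (1.82,-3.33) (3.23,0.37) (0.26,1.73) (-1.32,-2.25)

t = z/height = 12.75/19 = 0.671053
s = 1 + (scale-1)·z/height = 1 + (0.48-1)·12.75/19 = 0.651053
θ = twist·z/height = 223°·12.75/19 = 149.6447° = 2.611793 rad
cos θ = -0.862909, sin θ = 0.505360 (intermediates below are computed at full precision and shown rounded to 5 d.p.)
v1: (-5,3) → rotate → (2.79846,-5.11553) → ×s → (1.82195,-3.33048) → (1.82,-3.33)
v2: (-4,-3) → rotate → (4.96771,0.56728) → ×s → (3.23424,0.36933) → (3.23,0.37)
v3: (1,-2.5) → rotate → (0.40049,2.66263) → ×s → (0.26074,1.73351) → (0.26,1.73)
v4: (0,4) → rotate → (-2.02144,-3.45163) → ×s → (-1.31606,-2.24720) → (-1.32,-2.25)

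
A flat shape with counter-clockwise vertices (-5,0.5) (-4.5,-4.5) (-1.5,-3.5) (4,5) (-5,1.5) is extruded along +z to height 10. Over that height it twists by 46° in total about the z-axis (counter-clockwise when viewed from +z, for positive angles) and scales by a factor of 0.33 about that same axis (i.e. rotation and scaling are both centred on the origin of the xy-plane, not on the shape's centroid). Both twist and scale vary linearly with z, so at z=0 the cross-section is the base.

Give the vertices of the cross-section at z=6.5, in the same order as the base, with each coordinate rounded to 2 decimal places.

Cross-section at z=6.5: (-2.59,-1.16) (-0.94,-3.47) (0.25,-2.13) (0.55,3.57) (-2.87,-0.67)

t = z/height = 6.5/10 = 0.65
s = 1 + (scale-1)·z/height = 1 + (0.33-1)·6.5/10 = 0.564500
θ = twist·z/height = 46°·6.5/10 = 29.9000° = 0.521853 rad
cos θ = 0.866897, sin θ = 0.498488 (intermediates below are computed at full precision and shown rounded to 5 d.p.)
v1: (-5,0.5) → rotate → (-4.58373,-2.05899) → ×s → (-2.58751,-1.16230) → (-2.59,-1.16)
v2: (-4.5,-4.5) → rotate → (-1.65784,-6.14423) → ×s → (-0.93585,-3.46842) → (-0.94,-3.47)
v3: (-1.5,-3.5) → rotate → (0.44436,-3.78187) → ×s → (0.25084,-2.13487) → (0.25,-2.13)
v4: (4,5) → rotate → (0.97515,6.32843) → ×s → (0.55047,3.57240) → (0.55,3.57)
v5: (-5,1.5) → rotate → (-5.08222,-1.19209) → ×s → (-2.86891,-0.67294) → (-2.87,-0.67)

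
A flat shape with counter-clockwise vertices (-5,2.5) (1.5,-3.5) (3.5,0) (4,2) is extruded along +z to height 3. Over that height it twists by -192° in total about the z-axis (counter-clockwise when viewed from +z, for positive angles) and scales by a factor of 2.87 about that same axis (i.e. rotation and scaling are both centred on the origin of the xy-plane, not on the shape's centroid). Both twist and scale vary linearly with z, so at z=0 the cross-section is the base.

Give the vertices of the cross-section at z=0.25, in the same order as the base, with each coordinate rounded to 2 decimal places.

Cross-section at z=0.25: (-4.76,4.37) (0.55,-4.37) (3.89,-1.12) (5.08,0.95)

t = z/height = 0.25/3 = 0.0833333
s = 1 + (scale-1)·z/height = 1 + (2.87-1)·0.25/3 = 1.155833
θ = twist·z/height = -192°·0.25/3 = -16.0000° = -0.279253 rad
cos θ = 0.961262, sin θ = -0.275637 (intermediates below are computed at full precision and shown rounded to 5 d.p.)
v1: (-5,2.5) → rotate → (-4.11722,3.78134) → ×s → (-4.75881,4.37060) → (-4.76,4.37)
v2: (1.5,-3.5) → rotate → (0.47716,-3.77787) → ×s → (0.55152,-4.36659) → (0.55,-4.37)
v3: (3.5,0) → rotate → (3.36442,-0.96473) → ×s → (3.88870,-1.11507) → (3.89,-1.12)
v4: (4,2) → rotate → (4.39632,0.81997) → ×s → (5.08141,0.94775) → (5.08,0.95)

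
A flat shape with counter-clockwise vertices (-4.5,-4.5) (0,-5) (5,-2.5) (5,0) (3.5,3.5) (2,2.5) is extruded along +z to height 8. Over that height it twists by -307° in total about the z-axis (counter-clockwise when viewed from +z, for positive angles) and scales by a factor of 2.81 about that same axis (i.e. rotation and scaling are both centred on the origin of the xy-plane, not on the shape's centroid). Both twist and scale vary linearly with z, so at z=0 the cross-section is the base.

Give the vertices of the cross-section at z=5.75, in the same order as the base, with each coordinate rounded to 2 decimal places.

Cross-section at z=5.75: (14.60,1.11) (7.50,8.73) (-4.98,11.86) (-8.73,7.50) (-11.36,-0.86) (-7.24,-1.37)

t = z/height = 5.75/8 = 0.71875
s = 1 + (scale-1)·z/height = 1 + (2.81-1)·5.75/8 = 2.300938
θ = twist·z/height = -307°·5.75/8 = -220.6563° = -3.851178 rad
cos θ = -0.758632, sin θ = 0.651519 (intermediates below are computed at full precision and shown rounded to 5 d.p.)
v1: (-4.5,-4.5) → rotate → (6.34568,0.48201) → ×s → (14.60102,1.10907) → (14.60,1.11)
v2: (0,-5) → rotate → (3.25760,3.79316) → ×s → (7.49553,8.72782) → (7.50,8.73)
v3: (5,-2.5) → rotate → (-2.16436,5.15418) → ×s → (-4.98006,11.85944) → (-4.98,11.86)
v4: (5,0) → rotate → (-3.79316,3.25760) → ×s → (-8.72782,7.49553) → (-8.73,7.50)
v5: (3.5,3.5) → rotate → (-4.93553,-0.37489) → ×s → (-11.35635,-0.86261) → (-11.36,-0.86)
v6: (2,2.5) → rotate → (-3.14606,-0.59354) → ×s → (-7.23889,-1.36570) → (-7.24,-1.37)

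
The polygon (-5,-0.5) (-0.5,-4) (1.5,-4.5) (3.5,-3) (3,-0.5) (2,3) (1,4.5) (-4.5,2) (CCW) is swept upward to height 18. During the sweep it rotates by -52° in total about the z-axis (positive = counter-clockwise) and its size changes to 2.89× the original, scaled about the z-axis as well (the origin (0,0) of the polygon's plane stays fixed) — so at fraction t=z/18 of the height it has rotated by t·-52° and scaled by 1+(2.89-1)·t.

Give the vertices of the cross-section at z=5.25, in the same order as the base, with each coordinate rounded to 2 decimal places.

t = z/height = 5.25/18 = 0.291667
s = 1 + (scale-1)·z/height = 1 + (2.89-1)·5.25/18 = 1.551250
θ = twist·z/height = -52°·5.25/18 = -15.1667° = -0.264708 rad
cos θ = 0.965169, sin θ = -0.261628 (intermediates below are computed at full precision and shown rounded to 5 d.p.)
v1: (-5,-0.5) → rotate → (-4.95666,0.82555) → ×s → (-7.68902,1.28064) → (-7.69,1.28)
v2: (-0.5,-4) → rotate → (-1.52910,-3.72986) → ×s → (-2.37201,-5.78595) → (-2.37,-5.79)
v3: (1.5,-4.5) → rotate → (0.27043,-4.73570) → ×s → (0.41950,-7.34626) → (0.42,-7.35)
v4: (3.5,-3) → rotate → (2.59321,-3.81120) → ×s → (4.02271,-5.91213) → (4.02,-5.91)
v5: (3,-0.5) → rotate → (2.76469,-1.26747) → ×s → (4.28873,-1.96616) → (4.29,-1.97)
v6: (2,3) → rotate → (2.71522,2.37225) → ×s → (4.21199,3.67995) → (4.21,3.68)
v7: (1,4.5) → rotate → (2.14249,4.08163) → ×s → (3.32354,6.33163) → (3.32,6.33)
v8: (-4.5,2) → rotate → (-3.82000,3.10766) → ×s → (-5.92578,4.82076) → (-5.93,4.82)

Cross-section at z=5.25: (-7.69,1.28) (-2.37,-5.79) (0.42,-7.35) (4.02,-5.91) (4.29,-1.97) (4.21,3.68) (3.32,6.33) (-5.93,4.82)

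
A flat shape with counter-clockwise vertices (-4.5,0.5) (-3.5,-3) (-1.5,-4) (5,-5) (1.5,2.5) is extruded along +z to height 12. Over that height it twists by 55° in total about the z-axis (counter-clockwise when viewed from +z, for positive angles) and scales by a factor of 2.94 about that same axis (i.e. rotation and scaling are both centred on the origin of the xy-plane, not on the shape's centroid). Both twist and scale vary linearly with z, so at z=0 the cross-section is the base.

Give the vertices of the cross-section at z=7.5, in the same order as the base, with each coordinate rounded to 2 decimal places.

t = z/height = 7.5/12 = 0.625
s = 1 + (scale-1)·z/height = 1 + (2.94-1)·7.5/12 = 2.212500
θ = twist·z/height = 55°·7.5/12 = 34.3750° = 0.599957 rad
cos θ = 0.825360, sin θ = 0.564607 (intermediates below are computed at full precision and shown rounded to 5 d.p.)
v1: (-4.5,0.5) → rotate → (-3.99642,-2.12805) → ×s → (-8.84209,-4.70831) → (-8.84,-4.71)
v2: (-3.5,-3) → rotate → (-1.19494,-4.45220) → ×s → (-2.64380,-9.85050) → (-2.64,-9.85)
v3: (-1.5,-4) → rotate → (1.02039,-4.14835) → ×s → (2.25761,-9.17822) → (2.26,-9.18)
v4: (5,-5) → rotate → (6.94983,-1.30377) → ×s → (15.37651,-2.88458) → (15.38,-2.88)
v5: (1.5,2.5) → rotate → (-0.17348,2.91031) → ×s → (-0.38382,6.43906) → (-0.38,6.44)

Cross-section at z=7.5: (-8.84,-4.71) (-2.64,-9.85) (2.26,-9.18) (15.38,-2.88) (-0.38,6.44)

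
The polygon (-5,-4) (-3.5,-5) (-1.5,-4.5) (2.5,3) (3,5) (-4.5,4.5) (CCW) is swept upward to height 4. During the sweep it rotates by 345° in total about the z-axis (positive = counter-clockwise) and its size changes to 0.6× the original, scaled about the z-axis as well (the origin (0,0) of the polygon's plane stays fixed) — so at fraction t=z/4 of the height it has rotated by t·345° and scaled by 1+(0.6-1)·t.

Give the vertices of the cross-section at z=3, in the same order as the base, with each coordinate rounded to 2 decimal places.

Cross-section at z=3: (-2.06,3.98) (-2.95,3.09) (-2.88,1.64) (1.72,-2.13) (3.02,-2.74) (3.70,2.47)

t = z/height = 3/4 = 0.75
s = 1 + (scale-1)·z/height = 1 + (0.6-1)·3/4 = 0.700000
θ = twist·z/height = 345°·3/4 = 258.7500° = 4.516039 rad
cos θ = -0.195090, sin θ = -0.980785 (intermediates below are computed at full precision and shown rounded to 5 d.p.)
v1: (-5,-4) → rotate → (-2.94769,5.68429) → ×s → (-2.06338,3.97900) → (-2.06,3.98)
v2: (-3.5,-5) → rotate → (-4.22111,4.40820) → ×s → (-2.95478,3.08574) → (-2.95,3.09)
v3: (-1.5,-4.5) → rotate → (-4.12090,2.34908) → ×s → (-2.88463,1.64436) → (-2.88,1.64)
v4: (2.5,3) → rotate → (2.45463,-3.03723) → ×s → (1.71824,-2.12606) → (1.72,-2.13)
v5: (3,5) → rotate → (4.31866,-3.91781) → ×s → (3.02306,-2.74247) → (3.02,-2.74)
v6: (-4.5,4.5) → rotate → (5.29144,3.53563) → ×s → (3.70401,2.47494) → (3.70,2.47)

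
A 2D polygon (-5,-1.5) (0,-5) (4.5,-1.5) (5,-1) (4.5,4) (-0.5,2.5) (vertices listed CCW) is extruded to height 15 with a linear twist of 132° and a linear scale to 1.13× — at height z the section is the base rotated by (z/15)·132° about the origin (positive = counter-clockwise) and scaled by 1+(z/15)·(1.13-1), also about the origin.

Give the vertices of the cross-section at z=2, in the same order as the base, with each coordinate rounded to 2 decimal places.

Cross-section at z=2: (-4.39,-2.99) (1.54,-4.85) (4.83,-0.07) (5.16,0.57) (3.13,5.26) (-1.25,2.27)

t = z/height = 2/15 = 0.133333
s = 1 + (scale-1)·z/height = 1 + (1.13-1)·2/15 = 1.017333
θ = twist·z/height = 132°·2/15 = 17.6000° = 0.307178 rad
cos θ = 0.953191, sin θ = 0.302370 (intermediates below are computed at full precision and shown rounded to 5 d.p.)
v1: (-5,-1.5) → rotate → (-4.31240,-2.94164) → ×s → (-4.38715,-2.99262) → (-4.39,-2.99)
v2: (0,-5) → rotate → (1.51185,-4.76595) → ×s → (1.53805,-4.84856) → (1.54,-4.85)
v3: (4.5,-1.5) → rotate → (4.74291,-0.06912) → ×s → (4.82512,-0.07032) → (4.83,-0.07)
v4: (5,-1) → rotate → (5.06832,0.55866) → ×s → (5.15617,0.56834) → (5.16,0.57)
v5: (4.5,4) → rotate → (3.07988,5.17343) → ×s → (3.13326,5.26310) → (3.13,5.26)
v6: (-0.5,2.5) → rotate → (-1.23252,2.23179) → ×s → (-1.25388,2.27048) → (-1.25,2.27)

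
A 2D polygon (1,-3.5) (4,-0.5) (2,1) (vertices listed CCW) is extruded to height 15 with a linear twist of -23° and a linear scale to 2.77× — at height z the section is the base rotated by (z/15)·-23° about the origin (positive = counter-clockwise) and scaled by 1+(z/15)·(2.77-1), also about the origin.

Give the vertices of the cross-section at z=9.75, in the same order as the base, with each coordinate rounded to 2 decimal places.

t = z/height = 9.75/15 = 0.65
s = 1 + (scale-1)·z/height = 1 + (2.77-1)·9.75/15 = 2.150500
θ = twist·z/height = -23°·9.75/15 = -14.9500° = -0.260927 rad
cos θ = 0.966151, sin θ = -0.257976 (intermediates below are computed at full precision and shown rounded to 5 d.p.)
v1: (1,-3.5) → rotate → (0.06324,-3.63951) → ×s → (0.13599,-7.82676) → (0.14,-7.83)
v2: (4,-0.5) → rotate → (3.73562,-1.51498) → ×s → (8.03344,-3.25796) → (8.03,-3.26)
v3: (2,1) → rotate → (2.19028,0.45020) → ×s → (4.71019,0.96815) → (4.71,0.97)

Cross-section at z=9.75: (0.14,-7.83) (8.03,-3.26) (4.71,0.97)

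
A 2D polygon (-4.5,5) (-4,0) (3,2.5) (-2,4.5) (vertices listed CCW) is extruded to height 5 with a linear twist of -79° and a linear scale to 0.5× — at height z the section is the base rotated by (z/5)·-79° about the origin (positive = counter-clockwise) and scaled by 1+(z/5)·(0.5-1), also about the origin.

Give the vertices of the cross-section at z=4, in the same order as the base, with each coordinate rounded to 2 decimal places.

Cross-section at z=4: (1.46,3.76) (-1.08,2.14) (2.15,-0.93) (1.87,2.29)

t = z/height = 4/5 = 0.8
s = 1 + (scale-1)·z/height = 1 + (0.5-1)·4/5 = 0.600000
θ = twist·z/height = -79°·4/5 = -63.2000° = -1.103048 rad
cos θ = 0.450878, sin θ = -0.892586 (intermediates below are computed at full precision and shown rounded to 5 d.p.)
v1: (-4.5,5) → rotate → (2.43398,6.27102) → ×s → (1.46039,3.76261) → (1.46,3.76)
v2: (-4,0) → rotate → (-1.80351,3.57034) → ×s → (-1.08211,2.14221) → (-1.08,2.14)
v3: (3,2.5) → rotate → (3.58410,-1.55056) → ×s → (2.15046,-0.93034) → (2.15,-0.93)
v4: (-2,4.5) → rotate → (3.11488,3.81412) → ×s → (1.86893,2.28847) → (1.87,2.29)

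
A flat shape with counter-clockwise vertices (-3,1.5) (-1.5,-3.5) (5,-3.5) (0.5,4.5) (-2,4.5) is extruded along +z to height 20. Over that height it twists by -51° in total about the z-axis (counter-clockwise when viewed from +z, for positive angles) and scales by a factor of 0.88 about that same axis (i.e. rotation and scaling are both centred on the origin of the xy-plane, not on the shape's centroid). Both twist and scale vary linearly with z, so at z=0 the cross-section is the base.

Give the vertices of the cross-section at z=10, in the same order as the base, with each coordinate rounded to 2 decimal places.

t = z/height = 10/20 = 0.5
s = 1 + (scale-1)·z/height = 1 + (0.88-1)·10/20 = 0.940000
θ = twist·z/height = -51°·10/20 = -25.5000° = -0.445059 rad
cos θ = 0.902585, sin θ = -0.430511 (intermediates below are computed at full precision and shown rounded to 5 d.p.)
v1: (-3,1.5) → rotate → (-2.06199,2.64541) → ×s → (-1.93827,2.48669) → (-1.94,2.49)
v2: (-1.5,-3.5) → rotate → (-2.86067,-2.51328) → ×s → (-2.68903,-2.36248) → (-2.69,-2.36)
v3: (5,-3.5) → rotate → (3.00614,-5.31160) → ×s → (2.82577,-4.99291) → (2.83,-4.99)
v4: (0.5,4.5) → rotate → (2.38859,3.84638) → ×s → (2.24528,3.61560) → (2.25,3.62)
v5: (-2,4.5) → rotate → (0.13213,4.92266) → ×s → (0.12420,4.62730) → (0.12,4.63)

Cross-section at z=10: (-1.94,2.49) (-2.69,-2.36) (2.83,-4.99) (2.25,3.62) (0.12,4.63)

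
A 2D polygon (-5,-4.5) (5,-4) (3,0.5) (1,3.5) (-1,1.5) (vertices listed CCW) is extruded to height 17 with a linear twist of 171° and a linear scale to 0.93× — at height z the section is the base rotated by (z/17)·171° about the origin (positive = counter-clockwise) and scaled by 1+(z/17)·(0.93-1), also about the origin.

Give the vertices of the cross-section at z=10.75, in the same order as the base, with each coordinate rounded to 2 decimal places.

Cross-section at z=10.75: (5.57,-3.20) (2.15,5.73) (-1.35,2.58) (-3.48,-0.13) (-1.06,-1.35)

t = z/height = 10.75/17 = 0.632353
s = 1 + (scale-1)·z/height = 1 + (0.93-1)·10.75/17 = 0.955735
θ = twist·z/height = 171°·10.75/17 = 108.1324° = 1.887266 rad
cos θ = -0.311213, sin θ = 0.950340 (intermediates below are computed at full precision and shown rounded to 5 d.p.)
v1: (-5,-4.5) → rotate → (5.83260,-3.35124) → ×s → (5.57442,-3.20290) → (5.57,-3.20)
v2: (5,-4) → rotate → (2.24530,5.99655) → ×s → (2.14591,5.73112) → (2.15,5.73)
v3: (3,0.5) → rotate → (-1.40881,2.69541) → ×s → (-1.34645,2.57610) → (-1.35,2.58)
v4: (1,3.5) → rotate → (-3.63740,-0.13891) → ×s → (-3.47640,-0.13276) → (-3.48,-0.13)
v5: (-1,1.5) → rotate → (-1.11430,-1.41716) → ×s → (-1.06497,-1.35443) → (-1.06,-1.35)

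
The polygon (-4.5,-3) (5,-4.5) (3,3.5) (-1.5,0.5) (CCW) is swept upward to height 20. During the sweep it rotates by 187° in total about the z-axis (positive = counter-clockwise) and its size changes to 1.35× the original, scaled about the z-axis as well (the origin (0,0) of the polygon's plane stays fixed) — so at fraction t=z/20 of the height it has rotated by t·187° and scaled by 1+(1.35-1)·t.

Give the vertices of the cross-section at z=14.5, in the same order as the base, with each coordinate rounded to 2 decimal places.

Cross-section at z=14.5: (6.66,-1.26) (-0.53,8.42) (-5.76,-0.50) (0.90,-1.76)

t = z/height = 14.5/20 = 0.725
s = 1 + (scale-1)·z/height = 1 + (1.35-1)·14.5/20 = 1.253750
θ = twist·z/height = 187°·14.5/20 = 135.5750° = 2.366230 rad
cos θ = -0.714167, sin θ = 0.699975 (intermediates below are computed at full precision and shown rounded to 5 d.p.)
v1: (-4.5,-3) → rotate → (5.31368,-1.00739) → ×s → (6.66202,-1.26301) → (6.66,-1.26)
v2: (5,-4.5) → rotate → (-0.42095,6.71363) → ×s → (-0.52776,8.41721) → (-0.53,8.42)
v3: (3,3.5) → rotate → (-4.59241,-0.39966) → ×s → (-5.75774,-0.50107) → (-5.76,-0.50)
v4: (-1.5,0.5) → rotate → (0.72126,-1.40705) → ×s → (0.90428,-1.76408) → (0.90,-1.76)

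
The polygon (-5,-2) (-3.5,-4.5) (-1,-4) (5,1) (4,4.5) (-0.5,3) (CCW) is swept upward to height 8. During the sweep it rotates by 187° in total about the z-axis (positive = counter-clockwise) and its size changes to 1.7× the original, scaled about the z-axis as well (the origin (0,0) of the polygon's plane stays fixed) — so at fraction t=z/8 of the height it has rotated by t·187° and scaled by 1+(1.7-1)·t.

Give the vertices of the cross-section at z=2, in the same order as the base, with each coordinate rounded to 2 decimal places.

t = z/height = 2/8 = 0.25
s = 1 + (scale-1)·z/height = 1 + (1.7-1)·2/8 = 1.175000
θ = twist·z/height = 187°·2/8 = 46.7500° = 0.815941 rad
cos θ = 0.685183, sin θ = 0.728371 (intermediates below are computed at full precision and shown rounded to 5 d.p.)
v1: (-5,-2) → rotate → (-1.96917,-5.01222) → ×s → (-2.31378,-5.88936) → (-2.31,-5.89)
v2: (-3.5,-4.5) → rotate → (0.87953,-5.63262) → ×s → (1.03345,-6.61833) → (1.03,-6.62)
v3: (-1,-4) → rotate → (2.22830,-3.46910) → ×s → (2.61825,-4.07620) → (2.62,-4.08)
v4: (5,1) → rotate → (2.69754,4.32704) → ×s → (3.16961,5.08427) → (3.17,5.08)
v5: (4,4.5) → rotate → (-0.53694,5.99681) → ×s → (-0.63090,7.04625) → (-0.63,7.05)
v6: (-0.5,3) → rotate → (-2.52770,1.69136) → ×s → (-2.97005,1.98735) → (-2.97,1.99)

Cross-section at z=2: (-2.31,-5.89) (1.03,-6.62) (2.62,-4.08) (3.17,5.08) (-0.63,7.05) (-2.97,1.99)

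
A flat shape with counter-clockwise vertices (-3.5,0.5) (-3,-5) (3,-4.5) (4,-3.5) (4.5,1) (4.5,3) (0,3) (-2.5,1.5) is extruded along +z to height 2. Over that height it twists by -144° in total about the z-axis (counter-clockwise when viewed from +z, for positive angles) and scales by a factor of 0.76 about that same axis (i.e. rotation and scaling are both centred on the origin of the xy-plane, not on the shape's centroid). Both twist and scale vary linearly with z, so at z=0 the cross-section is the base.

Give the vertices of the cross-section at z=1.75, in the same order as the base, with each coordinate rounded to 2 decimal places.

t = z/height = 1.75/2 = 0.875
s = 1 + (scale-1)·z/height = 1 + (0.76-1)·1.75/2 = 0.790000
θ = twist·z/height = -144°·1.75/2 = -126.0000° = -2.199115 rad
cos θ = -0.587785, sin θ = -0.809017 (intermediates below are computed at full precision and shown rounded to 5 d.p.)
v1: (-3.5,0.5) → rotate → (2.46176,2.53767) → ×s → (1.94479,2.00476) → (1.94,2.00)
v2: (-3,-5) → rotate → (-2.28173,5.36598) → ×s → (-1.80257,4.23912) → (-1.80,4.24)
v3: (3,-4.5) → rotate → (-5.40393,0.21798) → ×s → (-4.26911,0.17221) → (-4.27,0.17)
v4: (4,-3.5) → rotate → (-5.18270,-1.17882) → ×s → (-4.09433,-0.93127) → (-4.09,-0.93)
v5: (4.5,1) → rotate → (-1.83602,-4.22836) → ×s → (-1.45045,-3.34041) → (-1.45,-3.34)
v6: (4.5,3) → rotate → (-0.21798,-5.40393) → ×s → (-0.17221,-4.26911) → (-0.17,-4.27)
v7: (0,3) → rotate → (2.42705,-1.76336) → ×s → (1.91737,-1.39305) → (1.92,-1.39)
v8: (-2.5,1.5) → rotate → (2.68299,1.14086) → ×s → (2.11956,0.90128) → (2.12,0.90)

Cross-section at z=1.75: (1.94,2.00) (-1.80,4.24) (-4.27,0.17) (-4.09,-0.93) (-1.45,-3.34) (-0.17,-4.27) (1.92,-1.39) (2.12,0.90)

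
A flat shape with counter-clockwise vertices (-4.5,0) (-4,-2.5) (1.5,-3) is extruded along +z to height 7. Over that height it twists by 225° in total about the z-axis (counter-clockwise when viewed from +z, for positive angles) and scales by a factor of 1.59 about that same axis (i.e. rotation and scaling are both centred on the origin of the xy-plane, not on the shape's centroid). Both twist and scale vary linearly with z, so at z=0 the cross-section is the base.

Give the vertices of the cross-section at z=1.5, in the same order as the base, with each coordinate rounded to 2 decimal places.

t = z/height = 1.5/7 = 0.214286
s = 1 + (scale-1)·z/height = 1 + (1.59-1)·1.5/7 = 1.126429
θ = twist·z/height = 225°·1.5/7 = 48.2143° = 0.841498 rad
cos θ = 0.666347, sin θ = 0.745642 (intermediates below are computed at full precision and shown rounded to 5 d.p.)
v1: (-4.5,0) → rotate → (-2.99856,-3.35539) → ×s → (-3.37766,-3.77961) → (-3.38,-3.78)
v2: (-4,-2.5) → rotate → (-0.80128,-4.64844) → ×s → (-0.90259,-5.23613) → (-0.90,-5.24)
v3: (1.5,-3) → rotate → (3.23645,-0.88058) → ×s → (3.64563,-0.99191) → (3.65,-0.99)

Cross-section at z=1.5: (-3.38,-3.78) (-0.90,-5.24) (3.65,-0.99)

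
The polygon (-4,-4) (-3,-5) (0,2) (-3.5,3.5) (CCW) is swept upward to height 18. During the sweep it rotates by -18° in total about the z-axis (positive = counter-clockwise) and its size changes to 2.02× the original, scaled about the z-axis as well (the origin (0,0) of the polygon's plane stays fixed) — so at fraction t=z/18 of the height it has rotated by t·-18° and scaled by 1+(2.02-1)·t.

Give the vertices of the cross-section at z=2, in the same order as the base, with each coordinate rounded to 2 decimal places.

t = z/height = 2/18 = 0.111111
s = 1 + (scale-1)·z/height = 1 + (2.02-1)·2/18 = 1.113333
θ = twist·z/height = -18°·2/18 = -2.0000° = -0.034907 rad
cos θ = 0.999391, sin θ = -0.034899 (intermediates below are computed at full precision and shown rounded to 5 d.p.)
v1: (-4,-4) → rotate → (-4.13716,-3.85797) → ×s → (-4.60604,-4.29520) → (-4.61,-4.30)
v2: (-3,-5) → rotate → (-3.17267,-4.89226) → ×s → (-3.53224,-5.44671) → (-3.53,-5.45)
v3: (0,2) → rotate → (0.06980,1.99878) → ×s → (0.07771,2.22531) → (0.08,2.23)
v4: (-3.5,3.5) → rotate → (-3.37572,3.62002) → ×s → (-3.75830,4.03028) → (-3.76,4.03)

Cross-section at z=2: (-4.61,-4.30) (-3.53,-5.45) (0.08,2.23) (-3.76,4.03)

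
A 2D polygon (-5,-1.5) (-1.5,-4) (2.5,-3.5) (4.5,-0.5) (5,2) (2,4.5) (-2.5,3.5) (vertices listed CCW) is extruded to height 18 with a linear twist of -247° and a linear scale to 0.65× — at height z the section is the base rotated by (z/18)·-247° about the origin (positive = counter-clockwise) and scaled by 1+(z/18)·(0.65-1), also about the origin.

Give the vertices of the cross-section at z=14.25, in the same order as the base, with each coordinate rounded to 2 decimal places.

Cross-section at z=14.25: (3.77,0.08) (1.82,2.50) (-1.06,2.92) (-3.04,1.22) (-3.87,-0.42) (-2.26,-2.75) (1.06,-2.92)

t = z/height = 14.25/18 = 0.791667
s = 1 + (scale-1)·z/height = 1 + (0.65-1)·14.25/18 = 0.722917
θ = twist·z/height = -247°·14.25/18 = -195.5417° = -3.412846 rad
cos θ = -0.963436, sin θ = 0.267939 (intermediates below are computed at full precision and shown rounded to 5 d.p.)
v1: (-5,-1.5) → rotate → (5.21909,0.10546) → ×s → (3.77297,0.07624) → (3.77,0.08)
v2: (-1.5,-4) → rotate → (2.51691,3.45183) → ×s → (1.81952,2.49539) → (1.82,2.50)
v3: (2.5,-3.5) → rotate → (-1.47080,4.04187) → ×s → (-1.06327,2.92194) → (-1.06,2.92)
v4: (4.5,-0.5) → rotate → (-4.20149,1.68744) → ×s → (-3.03733,1.21988) → (-3.04,1.22)
v5: (5,2) → rotate → (-5.35306,-0.58718) → ×s → (-3.86981,-0.42448) → (-3.87,-0.42)
v6: (2,4.5) → rotate → (-3.13260,-3.79958) → ×s → (-2.26461,-2.74678) → (-2.26,-2.75)
v7: (-2.5,3.5) → rotate → (1.47080,-4.04187) → ×s → (1.06327,-2.92194) → (1.06,-2.92)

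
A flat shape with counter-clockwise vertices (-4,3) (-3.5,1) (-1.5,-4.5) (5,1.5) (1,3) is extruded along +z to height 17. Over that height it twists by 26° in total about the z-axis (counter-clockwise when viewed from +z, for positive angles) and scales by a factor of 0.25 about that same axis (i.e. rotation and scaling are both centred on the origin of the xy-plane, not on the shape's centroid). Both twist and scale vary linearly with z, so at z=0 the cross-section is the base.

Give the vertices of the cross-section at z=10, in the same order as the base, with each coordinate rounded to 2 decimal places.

Cross-section at z=10: (-2.60,1.03) (-2.03,0.02) (-0.15,-2.65) (2.47,1.55) (0.10,1.76)

t = z/height = 10/17 = 0.588235
s = 1 + (scale-1)·z/height = 1 + (0.25-1)·10/17 = 0.558824
θ = twist·z/height = 26°·10/17 = 15.2941° = 0.266933 rad
cos θ = 0.964585, sin θ = 0.263774 (intermediates below are computed at full precision and shown rounded to 5 d.p.)
v1: (-4,3) → rotate → (-4.64966,1.83866) → ×s → (-2.59834,1.02749) → (-2.60,1.03)
v2: (-3.5,1) → rotate → (-3.63982,0.04138) → ×s → (-2.03402,0.02312) → (-2.03,0.02)
v3: (-1.5,-4.5) → rotate → (-0.25989,-4.73629) → ×s → (-0.14523,-2.64675) → (-0.15,-2.65)
v4: (5,1.5) → rotate → (4.42726,2.76575) → ×s → (2.47406,1.54556) → (2.47,1.55)
v5: (1,3) → rotate → (0.17326,3.15753) → ×s → (0.09682,1.76450) → (0.10,1.76)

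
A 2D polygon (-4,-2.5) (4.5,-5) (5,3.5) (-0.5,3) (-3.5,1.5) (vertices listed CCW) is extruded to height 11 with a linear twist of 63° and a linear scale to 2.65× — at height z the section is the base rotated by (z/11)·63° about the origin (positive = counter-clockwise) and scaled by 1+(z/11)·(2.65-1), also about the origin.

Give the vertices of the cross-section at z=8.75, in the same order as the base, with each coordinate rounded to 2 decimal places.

Cross-section at z=8.75: (-1.50,-10.81) (15.55,0.57) (1.20,14.06) (-6.06,3.56) (-7.85,-3.99)

t = z/height = 8.75/11 = 0.795455
s = 1 + (scale-1)·z/height = 1 + (2.65-1)·8.75/11 = 2.312500
θ = twist·z/height = 63°·8.75/11 = 50.1136° = 0.874648 rad
cos θ = 0.641267, sin θ = 0.767318 (intermediates below are computed at full precision and shown rounded to 5 d.p.)
v1: (-4,-2.5) → rotate → (-0.64677,-4.67244) → ×s → (-1.49566,-10.80501) → (-1.50,-10.81)
v2: (4.5,-5) → rotate → (6.72229,0.24659) → ×s → (15.54530,0.57025) → (15.55,0.57)
v3: (5,3.5) → rotate → (0.52072,6.08102) → ×s → (1.20417,14.06237) → (1.20,14.06)
v4: (-0.5,3) → rotate → (-2.62259,1.54014) → ×s → (-6.06473,3.56158) → (-6.06,3.56)
v5: (-3.5,1.5) → rotate → (-3.39541,-1.72371) → ×s → (-7.85189,-3.98608) → (-7.85,-3.99)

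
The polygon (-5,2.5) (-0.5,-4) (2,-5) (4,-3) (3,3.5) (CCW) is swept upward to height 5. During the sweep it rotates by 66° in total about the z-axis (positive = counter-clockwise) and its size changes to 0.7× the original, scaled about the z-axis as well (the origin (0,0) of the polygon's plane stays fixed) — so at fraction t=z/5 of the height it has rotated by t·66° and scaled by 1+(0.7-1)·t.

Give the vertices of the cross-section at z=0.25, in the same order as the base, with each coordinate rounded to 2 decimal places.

t = z/height = 0.25/5 = 0.05
s = 1 + (scale-1)·z/height = 1 + (0.7-1)·0.25/5 = 0.985000
θ = twist·z/height = 66°·0.25/5 = 3.3000° = 0.057596 rad
cos θ = 0.998342, sin θ = 0.057564 (intermediates below are computed at full precision and shown rounded to 5 d.p.)
v1: (-5,2.5) → rotate → (-5.13562,2.20803) → ×s → (-5.05858,2.17491) → (-5.06,2.17)
v2: (-0.5,-4) → rotate → (-0.26891,-4.02215) → ×s → (-0.26488,-3.96182) → (-0.26,-3.96)
v3: (2,-5) → rotate → (2.28450,-4.87658) → ×s → (2.25024,-4.80343) → (2.25,-4.80)
v4: (4,-3) → rotate → (4.16606,-2.76477) → ×s → (4.10357,-2.72330) → (4.10,-2.72)
v5: (3,3.5) → rotate → (2.79355,3.66689) → ×s → (2.75165,3.61189) → (2.75,3.61)

Cross-section at z=0.25: (-5.06,2.17) (-0.26,-3.96) (2.25,-4.80) (4.10,-2.72) (2.75,3.61)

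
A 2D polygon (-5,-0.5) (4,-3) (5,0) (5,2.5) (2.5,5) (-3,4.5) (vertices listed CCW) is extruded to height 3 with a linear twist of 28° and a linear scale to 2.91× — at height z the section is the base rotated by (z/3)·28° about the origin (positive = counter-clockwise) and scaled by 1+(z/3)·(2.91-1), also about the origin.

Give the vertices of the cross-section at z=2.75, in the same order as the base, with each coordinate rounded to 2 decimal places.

t = z/height = 2.75/3 = 0.916667
s = 1 + (scale-1)·z/height = 1 + (2.91-1)·2.75/3 = 2.750833
θ = twist·z/height = 28°·2.75/3 = 25.6667° = 0.447968 rad
cos θ = 0.901329, sin θ = 0.433135 (intermediates below are computed at full precision and shown rounded to 5 d.p.)
v1: (-5,-0.5) → rotate → (-4.29008,-2.61634) → ×s → (-11.80129,-7.19711) → (-11.80,-7.20)
v2: (4,-3) → rotate → (4.90472,-0.97145) → ×s → (13.49207,-2.67229) → (13.49,-2.67)
v3: (5,0) → rotate → (4.50665,2.16567) → ×s → (12.39703,5.95741) → (12.40,5.96)
v4: (5,2.5) → rotate → (3.42381,4.41900) → ×s → (9.41833,12.15592) → (9.42,12.16)
v5: (2.5,5) → rotate → (0.08765,5.58948) → ×s → (0.24111,15.37574) → (0.24,15.38)
v6: (-3,4.5) → rotate → (-4.65309,2.75658) → ×s → (-12.79989,7.58288) → (-12.80,7.58)

Cross-section at z=2.75: (-11.80,-7.20) (13.49,-2.67) (12.40,5.96) (9.42,12.16) (0.24,15.38) (-12.80,7.58)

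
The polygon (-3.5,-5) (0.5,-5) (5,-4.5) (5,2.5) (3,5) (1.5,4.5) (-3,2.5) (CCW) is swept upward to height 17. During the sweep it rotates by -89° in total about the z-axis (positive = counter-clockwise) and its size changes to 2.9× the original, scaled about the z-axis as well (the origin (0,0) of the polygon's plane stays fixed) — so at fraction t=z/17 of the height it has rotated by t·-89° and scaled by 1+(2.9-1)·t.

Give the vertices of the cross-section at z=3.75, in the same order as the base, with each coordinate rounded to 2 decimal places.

t = z/height = 3.75/17 = 0.220588
s = 1 + (scale-1)·z/height = 1 + (2.9-1)·3.75/17 = 1.419118
θ = twist·z/height = -89°·3.75/17 = -19.6324° = -0.342649 rad
cos θ = 0.941868, sin θ = -0.335983 (intermediates below are computed at full precision and shown rounded to 5 d.p.)
v1: (-3.5,-5) → rotate → (-4.97645,-3.53340) → ×s → (-7.06217,-5.01431) → (-7.06,-5.01)
v2: (0.5,-5) → rotate → (-1.20898,-4.87733) → ×s → (-1.71569,-6.92151) → (-1.72,-6.92)
v3: (5,-4.5) → rotate → (3.19741,-5.91832) → ×s → (4.53751,-8.39880) → (4.54,-8.40)
v4: (5,2.5) → rotate → (5.54930,0.67475) → ×s → (7.87511,0.95755) → (7.88,0.96)
v5: (3,5) → rotate → (4.50552,3.70139) → ×s → (6.39386,5.25271) → (6.39,5.25)
v6: (1.5,4.5) → rotate → (2.92473,3.73443) → ×s → (4.15053,5.29960) → (4.15,5.30)
v7: (-3,2.5) → rotate → (-1.98564,3.36262) → ×s → (-2.81786,4.77195) → (-2.82,4.77)

Cross-section at z=3.75: (-7.06,-5.01) (-1.72,-6.92) (4.54,-8.40) (7.88,0.96) (6.39,5.25) (4.15,5.30) (-2.82,4.77)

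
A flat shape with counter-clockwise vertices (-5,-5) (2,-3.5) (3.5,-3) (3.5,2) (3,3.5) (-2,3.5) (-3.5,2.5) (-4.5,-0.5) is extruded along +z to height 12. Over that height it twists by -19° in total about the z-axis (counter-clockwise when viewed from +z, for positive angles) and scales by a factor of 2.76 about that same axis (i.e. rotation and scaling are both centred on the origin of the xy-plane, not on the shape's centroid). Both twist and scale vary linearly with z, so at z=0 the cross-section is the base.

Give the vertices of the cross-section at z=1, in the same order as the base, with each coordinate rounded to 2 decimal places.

t = z/height = 1/12 = 0.0833333
s = 1 + (scale-1)·z/height = 1 + (2.76-1)·1/12 = 1.146667
θ = twist·z/height = -19°·1/12 = -1.5833° = -0.027634 rad
cos θ = 0.999618, sin θ = -0.027631 (intermediates below are computed at full precision and shown rounded to 5 d.p.)
v1: (-5,-5) → rotate → (-5.13625,-4.85994) → ×s → (-5.88956,-5.57273) → (-5.89,-5.57)
v2: (2,-3.5) → rotate → (1.90253,-3.55393) → ×s → (2.18157,-4.07517) → (2.18,-4.08)
v3: (3.5,-3) → rotate → (3.41577,-3.09556) → ×s → (3.91675,-3.54958) → (3.92,-3.55)
v4: (3.5,2) → rotate → (3.55393,1.90253) → ×s → (4.07517,2.18157) → (4.08,2.18)
v5: (3,3.5) → rotate → (3.09556,3.41577) → ×s → (3.54958,3.91675) → (3.55,3.92)
v6: (-2,3.5) → rotate → (-1.90253,3.55393) → ×s → (-2.18157,4.07517) → (-2.18,4.08)
v7: (-3.5,2.5) → rotate → (-3.42959,2.59575) → ×s → (-3.93259,2.97646) → (-3.93,2.98)
v8: (-4.5,-0.5) → rotate → (-4.51210,-0.37547) → ×s → (-5.17387,-0.43054) → (-5.17,-0.43)

Cross-section at z=1: (-5.89,-5.57) (2.18,-4.08) (3.92,-3.55) (4.08,2.18) (3.55,3.92) (-2.18,4.08) (-3.93,2.98) (-5.17,-0.43)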